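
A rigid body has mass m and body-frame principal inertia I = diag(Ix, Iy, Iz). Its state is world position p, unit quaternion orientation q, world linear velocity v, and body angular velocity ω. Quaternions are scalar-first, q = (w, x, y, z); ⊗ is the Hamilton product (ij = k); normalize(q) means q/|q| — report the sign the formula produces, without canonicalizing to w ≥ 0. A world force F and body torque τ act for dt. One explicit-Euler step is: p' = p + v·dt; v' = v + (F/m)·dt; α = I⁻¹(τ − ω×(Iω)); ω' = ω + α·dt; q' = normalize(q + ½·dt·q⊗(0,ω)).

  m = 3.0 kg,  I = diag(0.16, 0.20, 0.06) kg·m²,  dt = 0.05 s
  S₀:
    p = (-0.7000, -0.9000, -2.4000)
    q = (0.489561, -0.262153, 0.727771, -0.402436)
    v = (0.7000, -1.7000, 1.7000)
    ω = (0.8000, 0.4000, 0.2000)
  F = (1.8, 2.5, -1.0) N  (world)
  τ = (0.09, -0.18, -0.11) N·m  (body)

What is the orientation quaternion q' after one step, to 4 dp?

q' = (0.4894, -0.2446, 0.7257, -0.4171)

Hamilton product q⊗(0,ω) = (-0.0008988, 0.6981774, -0.0736938, -0.5891658)
updated quaternion q' = (0.4894, -0.2446, 0.7257, -0.4171)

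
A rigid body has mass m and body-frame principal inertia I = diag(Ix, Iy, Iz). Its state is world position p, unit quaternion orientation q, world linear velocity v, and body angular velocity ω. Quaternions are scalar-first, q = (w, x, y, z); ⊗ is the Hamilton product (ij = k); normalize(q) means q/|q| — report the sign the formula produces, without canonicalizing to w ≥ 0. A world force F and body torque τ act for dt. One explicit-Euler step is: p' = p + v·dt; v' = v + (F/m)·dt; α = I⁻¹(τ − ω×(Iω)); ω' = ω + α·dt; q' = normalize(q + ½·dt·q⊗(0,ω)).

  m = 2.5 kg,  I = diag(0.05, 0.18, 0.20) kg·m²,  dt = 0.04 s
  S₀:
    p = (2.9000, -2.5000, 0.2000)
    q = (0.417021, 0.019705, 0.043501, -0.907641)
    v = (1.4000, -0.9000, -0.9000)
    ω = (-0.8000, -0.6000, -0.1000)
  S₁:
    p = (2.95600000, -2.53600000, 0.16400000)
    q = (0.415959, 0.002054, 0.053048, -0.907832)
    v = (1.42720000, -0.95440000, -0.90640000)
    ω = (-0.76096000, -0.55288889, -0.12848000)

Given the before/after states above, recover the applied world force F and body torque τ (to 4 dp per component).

F = (1.7000, -3.4000, -0.4000)
τ = (0.0500, 0.2000, -0.0800)

v₁ − v₀ = (0.02720000, -0.05440000, -0.00640000)
m·(v₁−v₀)/dt = (1.7000, -3.4000, -0.4000)
rate change Δω = (0.03904000, 0.04711111, -0.02848000)
ω₀×(Iω₀) = (0.0012, -0.0120, 0.0624)
τ = I·(Δω/dt) + ω₀×(Iω₀) = (0.0500, 0.2000, -0.0800)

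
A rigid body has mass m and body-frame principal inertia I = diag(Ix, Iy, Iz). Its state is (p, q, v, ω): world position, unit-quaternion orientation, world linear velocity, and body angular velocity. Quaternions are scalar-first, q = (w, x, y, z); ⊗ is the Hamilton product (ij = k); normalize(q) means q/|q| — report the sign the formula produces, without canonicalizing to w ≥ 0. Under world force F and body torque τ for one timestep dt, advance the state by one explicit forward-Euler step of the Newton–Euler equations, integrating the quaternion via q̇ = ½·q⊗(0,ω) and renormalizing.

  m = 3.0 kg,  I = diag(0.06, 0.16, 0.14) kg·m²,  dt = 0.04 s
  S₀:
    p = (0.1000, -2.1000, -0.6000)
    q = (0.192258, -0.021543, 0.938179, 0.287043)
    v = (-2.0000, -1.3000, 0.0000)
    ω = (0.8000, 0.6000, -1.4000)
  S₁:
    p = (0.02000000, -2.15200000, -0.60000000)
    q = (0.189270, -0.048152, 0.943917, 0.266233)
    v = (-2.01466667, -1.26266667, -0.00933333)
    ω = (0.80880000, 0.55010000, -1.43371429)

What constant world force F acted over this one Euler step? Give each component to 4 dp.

F = (-1.1000, 2.8000, -0.7000)

velocity change Δv = (-0.01466667, 0.03733333, -0.00933333)
applied force F = (-1.1000, 2.8000, -0.7000)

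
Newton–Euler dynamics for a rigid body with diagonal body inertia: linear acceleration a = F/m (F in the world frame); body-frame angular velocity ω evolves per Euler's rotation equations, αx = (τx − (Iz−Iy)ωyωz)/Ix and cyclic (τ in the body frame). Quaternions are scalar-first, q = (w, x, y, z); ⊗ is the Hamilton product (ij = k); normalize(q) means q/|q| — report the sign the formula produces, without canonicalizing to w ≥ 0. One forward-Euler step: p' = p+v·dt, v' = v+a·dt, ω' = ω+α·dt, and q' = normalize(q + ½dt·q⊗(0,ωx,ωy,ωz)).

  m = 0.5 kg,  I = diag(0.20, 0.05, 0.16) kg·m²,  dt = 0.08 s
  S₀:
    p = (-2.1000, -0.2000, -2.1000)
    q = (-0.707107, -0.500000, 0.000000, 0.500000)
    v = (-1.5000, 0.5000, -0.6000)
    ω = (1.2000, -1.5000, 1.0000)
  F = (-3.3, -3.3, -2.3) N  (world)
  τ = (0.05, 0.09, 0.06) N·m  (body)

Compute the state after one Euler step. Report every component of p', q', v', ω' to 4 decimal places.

p' = (-2.2200, -0.1600, -2.1480)
q' = (-0.7005, -0.5021, 0.0861, 0.4998)
v' = (-2.0280, -0.0280, -0.9680)
ω' = (1.2860, -1.4328, 0.8950)

p' = p + v·dt = (-2.2200, -0.1600, -2.1480)
new velocity v' = (-2.0280, -0.0280, -0.9680)
precession coupling ω×(Iω) = (-0.1650, 0.0480, 0.2700)
(τ − ω×Iω)/I = (1.0750, 0.8400, -1.3125)
ω + α·dt = (1.2860, -1.4328, 0.8950)
q⊗(0,ω) = (0.1000000, -0.0985284, 2.1606605, 0.0428930)
q + ½dt·q⊗(0,ω), renormalized = (-0.7005, -0.5021, 0.0861, 0.4998)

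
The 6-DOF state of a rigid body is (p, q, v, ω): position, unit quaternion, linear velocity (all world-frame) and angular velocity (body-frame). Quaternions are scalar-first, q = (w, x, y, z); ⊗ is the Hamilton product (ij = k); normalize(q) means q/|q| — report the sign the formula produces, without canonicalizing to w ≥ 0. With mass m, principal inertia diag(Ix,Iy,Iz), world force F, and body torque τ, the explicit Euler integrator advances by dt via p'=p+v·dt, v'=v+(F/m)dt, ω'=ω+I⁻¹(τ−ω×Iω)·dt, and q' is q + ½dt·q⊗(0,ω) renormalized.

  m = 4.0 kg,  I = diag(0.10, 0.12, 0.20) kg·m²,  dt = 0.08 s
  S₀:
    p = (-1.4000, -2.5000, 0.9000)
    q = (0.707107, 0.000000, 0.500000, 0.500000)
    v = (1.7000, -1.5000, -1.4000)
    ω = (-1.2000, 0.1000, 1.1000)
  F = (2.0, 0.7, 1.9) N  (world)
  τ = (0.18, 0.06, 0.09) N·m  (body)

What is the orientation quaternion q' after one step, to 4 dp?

2q̇ = q⊗(0,ω) = (-0.6000000, -0.3485284, -0.5292893, 1.3778177)
updated quaternion q' = (0.6817, -0.0139, 0.4778, 0.5539)

q' = (0.6817, -0.0139, 0.4778, 0.5539)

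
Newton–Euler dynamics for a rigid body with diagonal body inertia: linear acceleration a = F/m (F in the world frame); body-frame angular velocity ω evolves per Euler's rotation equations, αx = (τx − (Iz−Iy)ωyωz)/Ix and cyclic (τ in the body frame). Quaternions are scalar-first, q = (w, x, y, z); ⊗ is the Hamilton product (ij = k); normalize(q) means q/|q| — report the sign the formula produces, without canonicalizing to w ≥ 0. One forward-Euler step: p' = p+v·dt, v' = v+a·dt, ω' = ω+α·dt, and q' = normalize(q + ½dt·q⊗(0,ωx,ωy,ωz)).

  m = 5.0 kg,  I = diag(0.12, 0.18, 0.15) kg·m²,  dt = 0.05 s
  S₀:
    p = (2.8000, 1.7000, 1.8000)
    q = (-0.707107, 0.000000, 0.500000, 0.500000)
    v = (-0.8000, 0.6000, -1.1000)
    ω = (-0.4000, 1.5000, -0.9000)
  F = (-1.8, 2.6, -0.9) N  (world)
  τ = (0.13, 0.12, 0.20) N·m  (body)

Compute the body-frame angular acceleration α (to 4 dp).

α = (0.7458, 0.7267, 1.5733)

gyro term ω×Iω = (0.0405, -0.0108, -0.0360)
angular accel α = (0.7458, 0.7267, 1.5733)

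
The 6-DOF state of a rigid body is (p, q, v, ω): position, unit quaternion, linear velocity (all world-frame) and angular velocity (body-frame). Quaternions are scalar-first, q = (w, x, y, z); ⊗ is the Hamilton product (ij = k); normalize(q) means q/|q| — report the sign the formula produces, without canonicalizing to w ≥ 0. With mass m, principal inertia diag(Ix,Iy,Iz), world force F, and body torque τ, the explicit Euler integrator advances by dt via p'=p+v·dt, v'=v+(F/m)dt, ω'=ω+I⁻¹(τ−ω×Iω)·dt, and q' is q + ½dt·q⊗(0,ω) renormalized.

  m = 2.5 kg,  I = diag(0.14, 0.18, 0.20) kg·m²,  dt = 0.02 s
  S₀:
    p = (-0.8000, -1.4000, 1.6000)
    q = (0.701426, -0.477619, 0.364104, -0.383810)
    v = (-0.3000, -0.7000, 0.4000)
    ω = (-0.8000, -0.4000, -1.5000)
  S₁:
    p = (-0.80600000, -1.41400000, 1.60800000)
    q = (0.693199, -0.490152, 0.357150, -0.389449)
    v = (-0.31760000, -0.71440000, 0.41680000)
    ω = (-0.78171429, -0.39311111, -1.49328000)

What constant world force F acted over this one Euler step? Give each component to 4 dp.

Δv = v₁−v₀ = (-0.01760000, -0.01440000, 0.01680000)
m·(v₁−v₀)/dt = (-2.2000, -1.8000, 2.1000)

F = (-2.2000, -1.8000, 2.1000)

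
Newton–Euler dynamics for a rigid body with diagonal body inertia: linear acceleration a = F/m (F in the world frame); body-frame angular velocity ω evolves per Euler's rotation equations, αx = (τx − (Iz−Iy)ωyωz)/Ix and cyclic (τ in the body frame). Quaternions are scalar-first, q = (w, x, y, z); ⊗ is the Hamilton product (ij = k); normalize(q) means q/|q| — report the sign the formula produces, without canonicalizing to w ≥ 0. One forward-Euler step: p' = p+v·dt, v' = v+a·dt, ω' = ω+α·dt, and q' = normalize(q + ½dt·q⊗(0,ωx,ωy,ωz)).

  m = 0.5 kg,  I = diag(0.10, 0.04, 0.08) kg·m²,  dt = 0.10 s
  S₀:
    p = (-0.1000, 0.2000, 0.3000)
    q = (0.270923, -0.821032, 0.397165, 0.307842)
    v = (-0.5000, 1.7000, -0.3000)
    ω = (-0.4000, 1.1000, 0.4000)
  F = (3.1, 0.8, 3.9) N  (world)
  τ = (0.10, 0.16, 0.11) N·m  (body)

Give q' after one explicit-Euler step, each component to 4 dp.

q' = (0.2261, -0.8338, 0.4215, 0.2755)

2q̇ = q⊗(0,ω) = (-0.8884311, -0.2881294, 0.5032913, -0.6359000)
q + ½dt·q⊗(0,ω), renormalized = (0.2261, -0.8338, 0.4215, 0.2755)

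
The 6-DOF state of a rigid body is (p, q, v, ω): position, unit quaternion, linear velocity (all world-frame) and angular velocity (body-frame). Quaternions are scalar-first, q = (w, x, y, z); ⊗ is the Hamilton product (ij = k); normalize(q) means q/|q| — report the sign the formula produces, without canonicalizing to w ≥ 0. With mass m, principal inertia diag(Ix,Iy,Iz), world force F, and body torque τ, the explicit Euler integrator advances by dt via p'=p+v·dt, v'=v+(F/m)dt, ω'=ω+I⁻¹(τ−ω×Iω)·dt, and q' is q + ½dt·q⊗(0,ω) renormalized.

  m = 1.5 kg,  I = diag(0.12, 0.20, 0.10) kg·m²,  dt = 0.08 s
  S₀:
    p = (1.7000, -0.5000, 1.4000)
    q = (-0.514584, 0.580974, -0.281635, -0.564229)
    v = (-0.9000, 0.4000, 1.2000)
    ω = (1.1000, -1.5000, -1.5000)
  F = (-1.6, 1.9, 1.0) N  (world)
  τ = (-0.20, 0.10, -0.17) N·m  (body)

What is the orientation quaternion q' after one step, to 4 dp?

Hamilton product q⊗(0,ω) = (-1.9078674, -0.9899334, 1.0226851, 0.2102135)
updated quaternion q' = (-0.5882, 0.5389, -0.2396, -0.5533)

q' = (-0.5882, 0.5389, -0.2396, -0.5533)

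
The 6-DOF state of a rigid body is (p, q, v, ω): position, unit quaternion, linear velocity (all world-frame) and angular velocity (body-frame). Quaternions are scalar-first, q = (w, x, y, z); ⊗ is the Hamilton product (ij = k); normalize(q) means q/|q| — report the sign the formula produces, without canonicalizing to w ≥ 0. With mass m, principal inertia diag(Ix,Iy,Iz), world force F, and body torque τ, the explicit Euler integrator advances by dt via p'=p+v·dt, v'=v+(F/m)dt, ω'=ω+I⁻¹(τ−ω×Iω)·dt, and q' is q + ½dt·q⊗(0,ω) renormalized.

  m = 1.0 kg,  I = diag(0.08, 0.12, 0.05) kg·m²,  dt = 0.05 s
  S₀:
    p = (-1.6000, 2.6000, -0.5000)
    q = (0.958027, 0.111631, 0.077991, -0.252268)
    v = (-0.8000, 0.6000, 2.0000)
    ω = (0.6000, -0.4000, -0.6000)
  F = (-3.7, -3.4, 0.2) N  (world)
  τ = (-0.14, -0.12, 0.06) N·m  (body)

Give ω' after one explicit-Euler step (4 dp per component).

ω' = (0.5230, -0.4455, -0.5304)

precession coupling ω×(Iω) = (-0.0168, -0.0108, -0.0096)
angular accel α = (-1.5400, -0.9100, 1.3920)
ω + α·dt = (0.5230, -0.4455, -0.5304)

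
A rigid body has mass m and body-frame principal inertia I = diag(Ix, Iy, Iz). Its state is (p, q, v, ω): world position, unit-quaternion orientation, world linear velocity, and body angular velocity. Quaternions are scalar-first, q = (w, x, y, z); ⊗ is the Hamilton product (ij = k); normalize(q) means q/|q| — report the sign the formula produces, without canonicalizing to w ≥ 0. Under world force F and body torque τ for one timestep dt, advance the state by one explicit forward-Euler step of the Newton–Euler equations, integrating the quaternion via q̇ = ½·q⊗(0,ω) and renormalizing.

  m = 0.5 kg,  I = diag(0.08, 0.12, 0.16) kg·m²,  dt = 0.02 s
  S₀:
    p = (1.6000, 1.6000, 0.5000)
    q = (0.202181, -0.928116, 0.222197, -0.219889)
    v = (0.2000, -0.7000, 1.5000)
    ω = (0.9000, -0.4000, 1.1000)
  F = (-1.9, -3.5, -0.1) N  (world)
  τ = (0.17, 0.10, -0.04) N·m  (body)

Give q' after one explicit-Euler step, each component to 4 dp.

q⊗(0,ω) = (1.1660611, 0.3384240, 0.7421551, 0.3936682)
q' = normalize(q + ½dt·q⊗(0,ω)) = (0.2138, -0.9246, 0.2296, -0.2159)

q' = (0.2138, -0.9246, 0.2296, -0.2159)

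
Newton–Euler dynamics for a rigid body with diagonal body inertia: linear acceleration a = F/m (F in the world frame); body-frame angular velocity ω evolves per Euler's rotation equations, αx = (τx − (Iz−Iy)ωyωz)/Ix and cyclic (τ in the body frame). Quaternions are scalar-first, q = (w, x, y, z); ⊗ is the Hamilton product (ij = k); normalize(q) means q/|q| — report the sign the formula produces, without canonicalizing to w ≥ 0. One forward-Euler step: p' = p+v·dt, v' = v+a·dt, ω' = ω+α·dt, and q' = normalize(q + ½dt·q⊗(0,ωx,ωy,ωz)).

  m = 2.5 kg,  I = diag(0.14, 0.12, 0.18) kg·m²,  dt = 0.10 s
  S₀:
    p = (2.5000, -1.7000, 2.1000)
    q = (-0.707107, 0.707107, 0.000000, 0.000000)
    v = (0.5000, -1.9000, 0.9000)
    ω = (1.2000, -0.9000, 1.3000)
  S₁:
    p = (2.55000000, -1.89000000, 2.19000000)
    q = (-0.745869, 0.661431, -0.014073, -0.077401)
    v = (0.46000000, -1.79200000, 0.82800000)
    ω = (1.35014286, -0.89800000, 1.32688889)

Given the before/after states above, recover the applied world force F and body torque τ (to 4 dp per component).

rate change Δω = (0.15014286, 0.00200000, 0.02688889)
precession coupling = (-0.0702, -0.0624, 0.0216)
applied torque τ = (0.1400, -0.0600, 0.0700)
velocity change Δv = (-0.04000000, 0.10800000, -0.07200000)
F = m·Δv/dt = (-1.0000, 2.7000, -1.8000)

F = (-1.0000, 2.7000, -1.8000)
τ = (0.1400, -0.0600, 0.0700)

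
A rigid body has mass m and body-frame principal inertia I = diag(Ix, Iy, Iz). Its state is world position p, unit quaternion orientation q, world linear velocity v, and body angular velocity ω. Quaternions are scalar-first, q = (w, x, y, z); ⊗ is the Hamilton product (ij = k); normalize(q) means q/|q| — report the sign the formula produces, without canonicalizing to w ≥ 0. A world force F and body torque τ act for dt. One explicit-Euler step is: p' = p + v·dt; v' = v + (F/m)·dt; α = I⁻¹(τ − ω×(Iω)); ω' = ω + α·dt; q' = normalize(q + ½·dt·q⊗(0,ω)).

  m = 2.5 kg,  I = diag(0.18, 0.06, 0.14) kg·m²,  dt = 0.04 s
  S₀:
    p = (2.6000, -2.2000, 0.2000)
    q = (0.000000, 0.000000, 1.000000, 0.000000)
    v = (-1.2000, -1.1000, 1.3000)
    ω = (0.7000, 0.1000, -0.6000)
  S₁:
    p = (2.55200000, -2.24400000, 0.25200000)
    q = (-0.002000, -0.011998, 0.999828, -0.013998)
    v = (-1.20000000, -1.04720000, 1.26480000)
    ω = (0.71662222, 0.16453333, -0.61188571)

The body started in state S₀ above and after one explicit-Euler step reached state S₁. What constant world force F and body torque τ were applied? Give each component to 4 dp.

ω₁ − ω₀ = (0.01662222, 0.06453333, -0.01188571)
I·α + gyro = (0.0700, 0.0800, -0.0500)
v₁ − v₀ = (0.00000000, 0.05280000, -0.03520000)
F = m·Δv/dt = (0.0000, 3.3000, -2.2000)

F = (0.0000, 3.3000, -2.2000)
τ = (0.0700, 0.0800, -0.0500)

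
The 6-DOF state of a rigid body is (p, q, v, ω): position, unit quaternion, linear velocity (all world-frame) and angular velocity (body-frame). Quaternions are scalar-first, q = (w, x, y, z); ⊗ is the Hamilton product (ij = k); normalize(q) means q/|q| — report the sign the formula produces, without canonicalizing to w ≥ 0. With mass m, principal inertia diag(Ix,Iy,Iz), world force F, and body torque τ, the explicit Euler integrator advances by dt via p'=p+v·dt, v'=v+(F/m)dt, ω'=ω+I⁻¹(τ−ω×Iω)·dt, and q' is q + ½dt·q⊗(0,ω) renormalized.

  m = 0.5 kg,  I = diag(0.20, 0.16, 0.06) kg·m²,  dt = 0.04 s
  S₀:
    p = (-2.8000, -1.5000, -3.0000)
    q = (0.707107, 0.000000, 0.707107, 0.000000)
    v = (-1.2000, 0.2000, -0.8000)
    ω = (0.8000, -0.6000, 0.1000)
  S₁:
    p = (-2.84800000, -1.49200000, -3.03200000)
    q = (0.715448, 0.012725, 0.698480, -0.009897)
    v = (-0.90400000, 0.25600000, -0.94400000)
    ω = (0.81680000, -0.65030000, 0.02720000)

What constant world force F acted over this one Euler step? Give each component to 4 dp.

Δv = v₁−v₀ = (0.29600000, 0.05600000, -0.14400000)
F = m·Δv/dt = (3.7000, 0.7000, -1.8000)

F = (3.7000, 0.7000, -1.8000)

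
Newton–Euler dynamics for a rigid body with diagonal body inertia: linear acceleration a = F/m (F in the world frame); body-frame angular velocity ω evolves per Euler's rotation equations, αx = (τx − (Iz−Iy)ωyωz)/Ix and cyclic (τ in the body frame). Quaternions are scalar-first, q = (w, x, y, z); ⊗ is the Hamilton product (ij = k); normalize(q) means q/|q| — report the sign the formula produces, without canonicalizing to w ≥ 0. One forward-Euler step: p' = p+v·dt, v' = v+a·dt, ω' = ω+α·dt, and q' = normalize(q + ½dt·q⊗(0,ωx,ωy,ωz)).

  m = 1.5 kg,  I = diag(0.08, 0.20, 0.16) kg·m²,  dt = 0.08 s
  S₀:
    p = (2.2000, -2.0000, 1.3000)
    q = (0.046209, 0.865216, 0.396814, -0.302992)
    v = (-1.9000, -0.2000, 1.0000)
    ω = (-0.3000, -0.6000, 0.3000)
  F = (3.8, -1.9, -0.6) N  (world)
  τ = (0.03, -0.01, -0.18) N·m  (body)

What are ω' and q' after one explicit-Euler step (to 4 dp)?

ω×(Iω) gyroscopic = (0.0072, 0.0072, 0.0216)
angular accel α = (0.2850, -0.0860, -1.2600)
ω' = ω + α·dt = (-0.2772, -0.6069, 0.1992)
Hamilton product q⊗(0,ω) = (0.5885508, -0.0766137, -0.1963926, -0.3862227)
updated quaternion q' = (0.0697, 0.8618, 0.3888, -0.3183)

ω' = (-0.2772, -0.6069, 0.1992)
q' = (0.0697, 0.8618, 0.3888, -0.3183)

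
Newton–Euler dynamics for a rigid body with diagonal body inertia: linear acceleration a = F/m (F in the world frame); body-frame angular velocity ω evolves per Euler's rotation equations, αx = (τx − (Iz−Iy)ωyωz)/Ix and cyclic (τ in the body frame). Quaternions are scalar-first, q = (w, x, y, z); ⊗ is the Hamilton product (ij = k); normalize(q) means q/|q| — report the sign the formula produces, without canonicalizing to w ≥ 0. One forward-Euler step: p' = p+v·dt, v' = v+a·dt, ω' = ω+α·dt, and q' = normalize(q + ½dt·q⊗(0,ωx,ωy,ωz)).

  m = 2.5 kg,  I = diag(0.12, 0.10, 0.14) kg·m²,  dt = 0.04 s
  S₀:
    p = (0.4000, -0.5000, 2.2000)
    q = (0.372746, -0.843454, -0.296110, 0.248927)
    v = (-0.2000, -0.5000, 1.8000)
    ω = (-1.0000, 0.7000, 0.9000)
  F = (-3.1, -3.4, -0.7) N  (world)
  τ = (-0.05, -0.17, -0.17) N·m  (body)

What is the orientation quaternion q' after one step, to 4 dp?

q' = (0.3554, -0.8593, -0.2806, 0.2378)

Hamilton product q⊗(0,ω) = (-0.8602113, -0.8134939, 0.7711038, -0.5510564)
q + ½dt·q⊗(0,ω), renormalized = (0.3554, -0.8593, -0.2806, 0.2378)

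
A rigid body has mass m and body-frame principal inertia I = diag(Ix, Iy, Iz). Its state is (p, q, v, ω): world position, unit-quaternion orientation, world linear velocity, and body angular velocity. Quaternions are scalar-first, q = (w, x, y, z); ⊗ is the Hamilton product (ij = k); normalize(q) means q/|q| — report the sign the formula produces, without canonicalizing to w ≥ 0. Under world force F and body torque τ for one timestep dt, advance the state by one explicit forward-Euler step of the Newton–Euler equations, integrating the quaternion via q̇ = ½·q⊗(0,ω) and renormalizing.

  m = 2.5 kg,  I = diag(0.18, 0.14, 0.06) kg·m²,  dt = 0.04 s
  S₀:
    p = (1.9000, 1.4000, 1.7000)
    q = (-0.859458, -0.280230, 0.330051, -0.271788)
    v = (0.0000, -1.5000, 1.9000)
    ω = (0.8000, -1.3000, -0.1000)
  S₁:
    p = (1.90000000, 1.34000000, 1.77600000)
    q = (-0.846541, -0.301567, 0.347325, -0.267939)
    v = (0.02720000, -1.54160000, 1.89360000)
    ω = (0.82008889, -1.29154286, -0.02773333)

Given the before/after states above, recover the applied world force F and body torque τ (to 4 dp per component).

Δv = v₁−v₀ = (0.02720000, -0.04160000, -0.00640000)
applied force F = (1.7000, -2.6000, -0.4000)
ω₁ − ω₀ = (0.02008889, 0.00845714, 0.07226667)
gyro term ω₀×Iω₀ = (-0.0104, -0.0096, 0.0416)
I·α + gyro = (0.0800, 0.0200, 0.1500)

F = (1.7000, -2.6000, -0.4000)
τ = (0.0800, 0.0200, 0.1500)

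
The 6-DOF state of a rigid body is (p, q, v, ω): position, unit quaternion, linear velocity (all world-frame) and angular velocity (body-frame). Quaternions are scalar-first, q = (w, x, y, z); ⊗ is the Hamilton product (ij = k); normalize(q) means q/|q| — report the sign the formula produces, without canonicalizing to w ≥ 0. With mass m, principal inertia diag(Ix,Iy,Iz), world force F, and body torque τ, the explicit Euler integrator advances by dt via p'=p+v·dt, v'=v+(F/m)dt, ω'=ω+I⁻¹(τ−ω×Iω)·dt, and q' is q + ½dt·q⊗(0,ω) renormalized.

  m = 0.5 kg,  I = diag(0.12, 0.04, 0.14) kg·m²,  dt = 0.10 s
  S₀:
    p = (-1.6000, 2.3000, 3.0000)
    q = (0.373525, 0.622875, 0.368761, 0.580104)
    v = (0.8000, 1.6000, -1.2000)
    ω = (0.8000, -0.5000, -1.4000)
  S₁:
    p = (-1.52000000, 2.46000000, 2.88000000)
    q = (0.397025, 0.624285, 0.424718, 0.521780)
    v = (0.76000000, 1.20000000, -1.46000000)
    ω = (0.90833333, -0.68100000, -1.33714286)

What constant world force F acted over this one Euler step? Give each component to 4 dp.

v₁ − v₀ = (-0.04000000, -0.40000000, -0.26000000)
m·(v₁−v₀)/dt = (-0.2000, -2.0000, -1.3000)

F = (-0.2000, -2.0000, -1.3000)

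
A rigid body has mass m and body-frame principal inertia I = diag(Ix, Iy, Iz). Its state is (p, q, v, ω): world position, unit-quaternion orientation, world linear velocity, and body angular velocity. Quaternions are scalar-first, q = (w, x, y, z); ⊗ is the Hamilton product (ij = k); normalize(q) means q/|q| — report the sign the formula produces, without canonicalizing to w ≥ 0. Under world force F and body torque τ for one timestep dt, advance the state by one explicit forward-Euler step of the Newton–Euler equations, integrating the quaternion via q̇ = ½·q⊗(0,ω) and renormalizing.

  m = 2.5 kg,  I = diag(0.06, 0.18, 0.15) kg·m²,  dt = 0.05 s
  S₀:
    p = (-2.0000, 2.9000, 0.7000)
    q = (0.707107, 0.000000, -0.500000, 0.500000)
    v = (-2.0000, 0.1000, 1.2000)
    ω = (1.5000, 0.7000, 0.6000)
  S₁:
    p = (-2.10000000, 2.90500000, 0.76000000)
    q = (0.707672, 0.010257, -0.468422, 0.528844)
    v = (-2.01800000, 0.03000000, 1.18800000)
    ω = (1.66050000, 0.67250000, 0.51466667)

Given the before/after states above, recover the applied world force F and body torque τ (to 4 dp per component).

F = (-0.9000, -3.5000, -0.6000)
τ = (0.1800, -0.1800, -0.1300)

v₁ − v₀ = (-0.01800000, -0.07000000, -0.01200000)
F = m·Δv/dt = (-0.9000, -3.5000, -0.6000)
ω₁ − ω₀ = (0.16050000, -0.02750000, -0.08533333)
ω₀×(Iω₀) = (-0.0126, -0.0810, 0.1260)
I·α + gyro = (0.1800, -0.1800, -0.1300)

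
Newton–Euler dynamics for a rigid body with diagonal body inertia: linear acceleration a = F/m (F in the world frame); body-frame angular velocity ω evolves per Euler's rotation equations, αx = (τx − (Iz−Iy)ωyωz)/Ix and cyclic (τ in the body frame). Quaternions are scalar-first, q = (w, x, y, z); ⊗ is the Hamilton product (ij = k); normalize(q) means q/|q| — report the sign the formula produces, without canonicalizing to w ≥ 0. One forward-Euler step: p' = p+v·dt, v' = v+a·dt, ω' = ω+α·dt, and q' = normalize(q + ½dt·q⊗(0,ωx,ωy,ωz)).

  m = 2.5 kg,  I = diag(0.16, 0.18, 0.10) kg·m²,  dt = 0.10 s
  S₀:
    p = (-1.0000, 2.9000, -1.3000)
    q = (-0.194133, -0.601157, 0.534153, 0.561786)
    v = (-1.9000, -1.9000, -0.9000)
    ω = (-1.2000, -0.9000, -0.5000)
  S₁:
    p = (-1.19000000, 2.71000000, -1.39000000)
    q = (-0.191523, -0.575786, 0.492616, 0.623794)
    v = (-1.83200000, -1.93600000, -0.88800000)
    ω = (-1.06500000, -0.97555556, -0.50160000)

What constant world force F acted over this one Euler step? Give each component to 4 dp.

F = (1.7000, -0.9000, 0.3000)

velocity change Δv = (0.06800000, -0.03600000, 0.01200000)
applied force F = (1.7000, -0.9000, 0.3000)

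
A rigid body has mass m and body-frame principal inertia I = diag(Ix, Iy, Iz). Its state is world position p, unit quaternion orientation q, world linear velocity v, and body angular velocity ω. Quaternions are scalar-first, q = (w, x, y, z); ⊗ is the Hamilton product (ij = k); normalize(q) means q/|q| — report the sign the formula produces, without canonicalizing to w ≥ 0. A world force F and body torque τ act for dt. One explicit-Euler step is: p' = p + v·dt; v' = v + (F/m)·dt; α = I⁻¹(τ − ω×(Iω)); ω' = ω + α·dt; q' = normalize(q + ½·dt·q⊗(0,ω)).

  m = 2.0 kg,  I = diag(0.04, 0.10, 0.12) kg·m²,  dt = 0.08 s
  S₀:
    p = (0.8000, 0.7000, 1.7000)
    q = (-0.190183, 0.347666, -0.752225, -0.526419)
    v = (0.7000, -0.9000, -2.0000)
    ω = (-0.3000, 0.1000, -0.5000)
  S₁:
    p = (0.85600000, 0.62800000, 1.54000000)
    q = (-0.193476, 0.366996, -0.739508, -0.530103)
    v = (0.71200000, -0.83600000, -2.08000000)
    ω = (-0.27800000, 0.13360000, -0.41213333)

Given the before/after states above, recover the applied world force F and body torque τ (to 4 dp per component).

F = (0.3000, 1.6000, -2.0000)
τ = (0.0100, 0.0300, 0.1300)

Δω = ω₁−ω₀ = (0.02200000, 0.03360000, 0.08786667)
applied torque τ = (0.0100, 0.0300, 0.1300)
Δv = v₁−v₀ = (0.01200000, 0.06400000, -0.08000000)
m·(v₁−v₀)/dt = (0.3000, 1.6000, -2.0000)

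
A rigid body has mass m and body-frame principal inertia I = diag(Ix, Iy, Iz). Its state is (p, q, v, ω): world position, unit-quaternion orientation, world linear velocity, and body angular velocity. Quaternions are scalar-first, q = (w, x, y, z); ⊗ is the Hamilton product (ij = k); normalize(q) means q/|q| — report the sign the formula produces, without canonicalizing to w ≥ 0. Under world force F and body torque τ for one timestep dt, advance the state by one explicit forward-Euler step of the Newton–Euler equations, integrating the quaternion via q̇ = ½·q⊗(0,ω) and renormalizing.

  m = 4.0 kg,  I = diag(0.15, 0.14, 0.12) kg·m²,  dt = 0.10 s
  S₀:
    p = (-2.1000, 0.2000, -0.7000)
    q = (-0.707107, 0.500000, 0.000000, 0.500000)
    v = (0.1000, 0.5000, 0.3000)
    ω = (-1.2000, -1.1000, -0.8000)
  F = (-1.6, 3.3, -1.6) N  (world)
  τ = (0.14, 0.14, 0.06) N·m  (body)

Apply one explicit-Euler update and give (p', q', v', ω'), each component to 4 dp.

p' = (-2.0900, 0.2500, -0.6700)
q' = (-0.6544, 0.5676, 0.0288, 0.4987)
v' = (0.0600, 0.5825, 0.2600)
ω' = (-1.0949, -1.0206, -0.7390)

linear accel F/m = (-0.4000, 0.8250, -0.4000)
p' = p + v·dt = (-2.0900, 0.2500, -0.6700)
new velocity v' = (0.0600, 0.5825, 0.2600)
(τ − ω×Iω)/I = (1.0507, 0.7943, 0.6100)
new body rate ω' = (-1.0949, -1.0206, -0.7390)
2q̇ = q⊗(0,ω) = (1.0000000, 1.3985284, 0.5778177, 0.0156856)
q' = normalize(q + ½dt·q⊗(0,ω)) = (-0.6544, 0.5676, 0.0288, 0.4987)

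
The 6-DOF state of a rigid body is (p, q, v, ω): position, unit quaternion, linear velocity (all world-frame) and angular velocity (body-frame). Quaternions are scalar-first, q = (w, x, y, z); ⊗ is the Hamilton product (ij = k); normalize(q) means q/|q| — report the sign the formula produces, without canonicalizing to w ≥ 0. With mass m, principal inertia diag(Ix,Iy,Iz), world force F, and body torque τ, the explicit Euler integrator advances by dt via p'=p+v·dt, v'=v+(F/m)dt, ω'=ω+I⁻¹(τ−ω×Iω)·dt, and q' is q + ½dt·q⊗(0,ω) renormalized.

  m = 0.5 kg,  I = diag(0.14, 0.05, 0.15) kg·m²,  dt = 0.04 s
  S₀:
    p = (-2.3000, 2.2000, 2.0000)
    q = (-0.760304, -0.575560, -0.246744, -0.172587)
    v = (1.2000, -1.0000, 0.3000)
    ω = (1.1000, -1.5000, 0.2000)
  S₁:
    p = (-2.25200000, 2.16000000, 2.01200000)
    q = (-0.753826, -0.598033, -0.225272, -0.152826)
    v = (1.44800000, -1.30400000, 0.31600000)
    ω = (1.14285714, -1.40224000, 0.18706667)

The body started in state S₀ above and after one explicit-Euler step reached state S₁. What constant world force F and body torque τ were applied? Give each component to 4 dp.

F = (3.1000, -3.8000, 0.2000)
τ = (0.1200, 0.1200, 0.1000)

Δv = v₁−v₀ = (0.24800000, -0.30400000, 0.01600000)
F = m·Δv/dt = (3.1000, -3.8000, 0.2000)
ω₁ − ω₀ = (0.04285714, 0.09776000, -0.01293333)
gyro term ω₀×Iω₀ = (-0.0300, -0.0022, 0.1485)
I·α + gyro = (0.1200, 0.1200, 0.1000)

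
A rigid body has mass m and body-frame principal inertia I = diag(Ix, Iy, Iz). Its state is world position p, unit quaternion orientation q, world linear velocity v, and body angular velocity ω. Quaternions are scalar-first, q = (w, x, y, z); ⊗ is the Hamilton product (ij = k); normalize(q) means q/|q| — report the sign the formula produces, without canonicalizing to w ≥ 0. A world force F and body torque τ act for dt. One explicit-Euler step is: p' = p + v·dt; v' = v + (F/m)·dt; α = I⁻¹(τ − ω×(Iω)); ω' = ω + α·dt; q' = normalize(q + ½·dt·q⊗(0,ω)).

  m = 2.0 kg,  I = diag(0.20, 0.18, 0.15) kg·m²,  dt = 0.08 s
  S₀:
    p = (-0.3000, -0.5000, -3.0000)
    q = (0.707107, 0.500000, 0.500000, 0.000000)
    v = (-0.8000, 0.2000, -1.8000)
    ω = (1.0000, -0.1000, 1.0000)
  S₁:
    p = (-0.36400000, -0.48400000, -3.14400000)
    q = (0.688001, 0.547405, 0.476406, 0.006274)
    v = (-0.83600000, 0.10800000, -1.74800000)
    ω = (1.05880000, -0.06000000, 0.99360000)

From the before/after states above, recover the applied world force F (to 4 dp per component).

Δv = v₁−v₀ = (-0.03600000, -0.09200000, 0.05200000)
applied force F = (-0.9000, -2.3000, 1.3000)

F = (-0.9000, -2.3000, 1.3000)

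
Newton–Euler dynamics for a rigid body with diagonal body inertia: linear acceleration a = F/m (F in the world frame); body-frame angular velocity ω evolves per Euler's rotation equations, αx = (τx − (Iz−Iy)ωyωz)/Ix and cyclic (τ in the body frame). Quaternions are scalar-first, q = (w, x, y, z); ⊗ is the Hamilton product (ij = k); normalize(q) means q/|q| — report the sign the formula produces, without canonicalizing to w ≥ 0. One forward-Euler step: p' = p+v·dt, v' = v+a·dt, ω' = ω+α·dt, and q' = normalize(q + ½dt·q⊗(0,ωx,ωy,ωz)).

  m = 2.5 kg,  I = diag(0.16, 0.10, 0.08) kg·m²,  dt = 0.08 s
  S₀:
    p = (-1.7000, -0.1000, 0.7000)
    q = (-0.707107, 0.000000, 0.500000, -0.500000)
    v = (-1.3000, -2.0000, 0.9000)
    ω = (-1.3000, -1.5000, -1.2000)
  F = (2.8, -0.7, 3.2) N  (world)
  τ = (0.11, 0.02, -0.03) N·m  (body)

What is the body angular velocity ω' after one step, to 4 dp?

ω' = (-1.2270, -1.5838, -1.1130)

(τ − ω×Iω)/I = (0.9125, -1.0480, 1.0875)
ω' = ω + α·dt = (-1.2270, -1.5838, -1.1130)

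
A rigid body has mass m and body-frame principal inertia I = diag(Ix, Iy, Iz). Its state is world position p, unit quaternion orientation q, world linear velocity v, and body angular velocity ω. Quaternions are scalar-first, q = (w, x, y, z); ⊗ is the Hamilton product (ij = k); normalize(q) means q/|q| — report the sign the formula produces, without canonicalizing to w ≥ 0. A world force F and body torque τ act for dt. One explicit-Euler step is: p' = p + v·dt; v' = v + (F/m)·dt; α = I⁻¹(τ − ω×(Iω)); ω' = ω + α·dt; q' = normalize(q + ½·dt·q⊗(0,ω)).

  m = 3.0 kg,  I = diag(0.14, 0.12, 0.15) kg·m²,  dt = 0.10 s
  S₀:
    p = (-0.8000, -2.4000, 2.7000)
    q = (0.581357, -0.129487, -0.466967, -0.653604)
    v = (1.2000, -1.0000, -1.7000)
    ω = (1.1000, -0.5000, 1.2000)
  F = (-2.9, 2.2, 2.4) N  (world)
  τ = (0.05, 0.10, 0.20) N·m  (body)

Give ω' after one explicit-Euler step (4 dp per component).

precession coupling ω×(Iω) = (-0.0180, -0.0132, 0.0110)
α = I⁻¹(τ − ω×Iω) = (0.4857, 0.9433, 1.2600)
new body rate ω' = (1.1486, -0.4057, 1.3260)

ω' = (1.1486, -0.4057, 1.3260)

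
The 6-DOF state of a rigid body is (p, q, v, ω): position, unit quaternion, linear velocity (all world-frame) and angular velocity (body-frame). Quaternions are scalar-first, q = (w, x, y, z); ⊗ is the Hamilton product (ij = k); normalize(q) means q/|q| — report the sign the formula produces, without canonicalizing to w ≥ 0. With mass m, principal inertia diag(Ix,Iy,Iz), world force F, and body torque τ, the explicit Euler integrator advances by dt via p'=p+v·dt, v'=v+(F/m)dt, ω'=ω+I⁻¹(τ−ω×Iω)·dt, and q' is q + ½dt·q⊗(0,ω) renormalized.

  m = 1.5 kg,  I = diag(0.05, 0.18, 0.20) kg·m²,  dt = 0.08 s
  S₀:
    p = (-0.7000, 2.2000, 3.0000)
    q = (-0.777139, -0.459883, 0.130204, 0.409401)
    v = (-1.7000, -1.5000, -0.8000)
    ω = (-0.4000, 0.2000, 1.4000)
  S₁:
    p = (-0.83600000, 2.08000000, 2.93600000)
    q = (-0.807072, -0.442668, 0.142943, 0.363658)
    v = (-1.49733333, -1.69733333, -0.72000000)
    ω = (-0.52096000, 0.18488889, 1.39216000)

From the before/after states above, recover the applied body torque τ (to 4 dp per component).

τ = (-0.0700, 0.0500, -0.0300)

rate change Δω = (-0.12096000, -0.01511111, -0.00784000)
ω₀×(Iω₀) = (0.0056, 0.0840, -0.0104)
τ = I·(Δω/dt) + ω₀×(Iω₀) = (-0.0700, 0.0500, -0.0300)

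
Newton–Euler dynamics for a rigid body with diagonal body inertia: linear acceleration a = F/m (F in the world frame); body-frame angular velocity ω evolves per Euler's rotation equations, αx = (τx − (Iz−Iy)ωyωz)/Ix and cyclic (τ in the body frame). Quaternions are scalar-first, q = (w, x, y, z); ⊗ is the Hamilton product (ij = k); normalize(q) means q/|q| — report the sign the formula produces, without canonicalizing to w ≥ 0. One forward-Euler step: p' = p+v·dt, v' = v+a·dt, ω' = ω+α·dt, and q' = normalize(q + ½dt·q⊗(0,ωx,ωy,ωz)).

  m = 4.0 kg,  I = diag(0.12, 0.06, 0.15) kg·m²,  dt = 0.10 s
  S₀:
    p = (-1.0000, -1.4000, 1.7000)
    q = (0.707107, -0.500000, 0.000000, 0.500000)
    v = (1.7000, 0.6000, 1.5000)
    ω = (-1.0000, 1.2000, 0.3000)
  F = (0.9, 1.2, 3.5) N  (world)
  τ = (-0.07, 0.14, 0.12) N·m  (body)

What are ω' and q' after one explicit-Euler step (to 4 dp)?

precession coupling ω×(Iω) = (0.0324, 0.0090, 0.0720)
(τ − ω×Iω)/I = (-0.8533, 2.1833, 0.3200)
new body rate ω' = (-1.0853, 1.4183, 0.3320)
Hamilton product q⊗(0,ω) = (-0.6500000, -1.3071070, 0.4985284, -0.3878679)
q + ½dt·q⊗(0,ω), renormalized = (0.6725, -0.5636, 0.0248, 0.4791)

ω' = (-1.0853, 1.4183, 0.3320)
q' = (0.6725, -0.5636, 0.0248, 0.4791)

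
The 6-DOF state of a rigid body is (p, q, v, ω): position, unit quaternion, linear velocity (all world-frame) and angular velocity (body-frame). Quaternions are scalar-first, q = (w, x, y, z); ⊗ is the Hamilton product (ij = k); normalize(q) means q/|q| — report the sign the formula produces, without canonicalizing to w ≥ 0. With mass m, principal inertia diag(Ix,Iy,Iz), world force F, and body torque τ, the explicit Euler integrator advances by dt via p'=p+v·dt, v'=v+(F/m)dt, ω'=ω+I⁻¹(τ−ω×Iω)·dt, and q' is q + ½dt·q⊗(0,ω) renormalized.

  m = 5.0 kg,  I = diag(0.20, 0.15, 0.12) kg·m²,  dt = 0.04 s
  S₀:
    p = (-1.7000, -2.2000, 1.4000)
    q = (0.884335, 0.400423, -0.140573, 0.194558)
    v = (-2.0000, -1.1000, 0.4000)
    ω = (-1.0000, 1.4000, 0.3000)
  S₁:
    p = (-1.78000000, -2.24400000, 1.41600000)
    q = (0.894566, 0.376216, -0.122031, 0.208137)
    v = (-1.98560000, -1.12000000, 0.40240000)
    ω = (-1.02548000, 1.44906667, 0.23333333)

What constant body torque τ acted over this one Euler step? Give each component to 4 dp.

τ = (-0.1400, 0.1600, -0.1300)

rate change Δω = (-0.02548000, 0.04906667, -0.06666667)
I·α + gyro = (-0.1400, 0.1600, -0.1300)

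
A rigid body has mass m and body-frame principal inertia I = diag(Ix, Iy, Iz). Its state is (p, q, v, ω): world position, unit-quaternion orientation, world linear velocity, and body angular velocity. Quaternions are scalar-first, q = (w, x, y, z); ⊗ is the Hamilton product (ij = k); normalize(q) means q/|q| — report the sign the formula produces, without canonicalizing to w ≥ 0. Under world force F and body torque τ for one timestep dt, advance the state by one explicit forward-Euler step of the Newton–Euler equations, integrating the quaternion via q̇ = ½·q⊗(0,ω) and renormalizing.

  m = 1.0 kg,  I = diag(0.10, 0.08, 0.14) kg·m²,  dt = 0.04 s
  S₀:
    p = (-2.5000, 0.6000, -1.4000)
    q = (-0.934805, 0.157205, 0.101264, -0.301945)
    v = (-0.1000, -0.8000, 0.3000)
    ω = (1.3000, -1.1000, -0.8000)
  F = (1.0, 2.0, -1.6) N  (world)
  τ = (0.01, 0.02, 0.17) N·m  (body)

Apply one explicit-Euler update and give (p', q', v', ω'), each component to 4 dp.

p' = (-2.5040, 0.5680, -1.3880)
q' = (-0.9408, 0.1245, 0.1164, -0.2929)
v' = (-0.0600, -0.7200, 0.2360)
ω' = (1.2829, -1.1108, -0.7596)

gyro term ω×Iω = (0.0528, 0.0416, 0.0286)
(τ − ω×Iω)/I = (-0.4280, -0.2700, 1.0100)
ω + α·dt = (1.2829, -1.1108, -0.7596)
2q̇ = q⊗(0,ω) = (-0.3345321, -1.6283972, 0.7615210, 0.4432753)
q + ½dt·q⊗(0,ω), renormalized = (-0.9408, 0.1245, 0.1164, -0.2929)
p + v·dt = (-2.5040, 0.5680, -1.3880)
v + (F/m)dt = (-0.0600, -0.7200, 0.2360)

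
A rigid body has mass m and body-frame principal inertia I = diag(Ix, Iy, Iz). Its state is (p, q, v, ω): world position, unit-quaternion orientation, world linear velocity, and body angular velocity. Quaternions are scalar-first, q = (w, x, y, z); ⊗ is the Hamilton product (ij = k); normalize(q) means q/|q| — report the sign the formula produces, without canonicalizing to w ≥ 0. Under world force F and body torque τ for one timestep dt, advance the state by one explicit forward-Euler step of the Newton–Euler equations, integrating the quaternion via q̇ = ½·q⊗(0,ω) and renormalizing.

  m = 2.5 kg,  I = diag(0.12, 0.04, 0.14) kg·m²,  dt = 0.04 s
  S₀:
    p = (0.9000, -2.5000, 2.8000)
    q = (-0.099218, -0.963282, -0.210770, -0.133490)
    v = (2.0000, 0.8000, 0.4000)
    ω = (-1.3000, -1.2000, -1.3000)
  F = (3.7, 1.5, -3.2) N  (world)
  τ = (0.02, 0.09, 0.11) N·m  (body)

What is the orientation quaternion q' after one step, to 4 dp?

q' = (-0.1327, -0.9575, -0.2297, -0.1132)

q⊗(0,ω) = (-1.6787276, 0.2427964, -0.9596680, 1.0109208)
updated quaternion q' = (-0.1327, -0.9575, -0.2297, -0.1132)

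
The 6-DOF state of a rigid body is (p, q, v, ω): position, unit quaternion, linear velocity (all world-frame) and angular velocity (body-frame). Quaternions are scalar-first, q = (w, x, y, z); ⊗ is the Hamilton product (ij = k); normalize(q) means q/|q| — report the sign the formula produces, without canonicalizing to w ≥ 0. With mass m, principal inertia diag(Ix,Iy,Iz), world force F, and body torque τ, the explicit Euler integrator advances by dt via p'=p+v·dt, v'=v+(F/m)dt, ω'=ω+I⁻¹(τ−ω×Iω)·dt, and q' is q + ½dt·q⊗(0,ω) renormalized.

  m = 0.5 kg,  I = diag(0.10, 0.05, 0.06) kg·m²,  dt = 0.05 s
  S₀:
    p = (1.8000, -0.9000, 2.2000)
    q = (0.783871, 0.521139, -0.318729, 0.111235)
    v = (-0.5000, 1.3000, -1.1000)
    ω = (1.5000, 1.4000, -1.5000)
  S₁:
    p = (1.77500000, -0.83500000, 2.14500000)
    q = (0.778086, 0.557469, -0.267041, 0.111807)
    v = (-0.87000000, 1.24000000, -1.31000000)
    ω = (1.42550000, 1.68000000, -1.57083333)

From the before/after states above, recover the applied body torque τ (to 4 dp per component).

τ = (-0.1700, 0.1900, -0.1900)

rate change Δω = (-0.07450000, 0.28000000, -0.07083333)
ω₀×(Iω₀) = (-0.0210, -0.0900, -0.1050)
I·α + gyro = (-0.1700, 0.1900, -0.1900)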